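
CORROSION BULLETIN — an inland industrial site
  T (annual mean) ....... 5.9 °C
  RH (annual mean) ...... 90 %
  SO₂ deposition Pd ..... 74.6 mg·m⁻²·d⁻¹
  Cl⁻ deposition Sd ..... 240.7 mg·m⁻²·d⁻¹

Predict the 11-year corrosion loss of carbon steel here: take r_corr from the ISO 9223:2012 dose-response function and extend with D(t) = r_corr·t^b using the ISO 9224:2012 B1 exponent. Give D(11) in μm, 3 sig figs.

D(11) = 455 μm

carbon steel: T≤10 °C ⇒ hinge +0.150·(5.9−10) = -0.6150
  SO₂ term: 1.77·74.6^0.52·exp(0.02·90-0.6150) = 54.51
  Cl⁻ term: 0.102·240.7^0.62·exp(0.033·90+0.04·5.9) = 75.42
  sum: 54.51 + 75.42 → r_corr = 129.9 μm/a
Long-term exponent b (ISO 9224 Table 2, B1) = 0.523
  D(11) = 129.9 × 11^0.523 = 129.9 × 3.505 = 455.3 μm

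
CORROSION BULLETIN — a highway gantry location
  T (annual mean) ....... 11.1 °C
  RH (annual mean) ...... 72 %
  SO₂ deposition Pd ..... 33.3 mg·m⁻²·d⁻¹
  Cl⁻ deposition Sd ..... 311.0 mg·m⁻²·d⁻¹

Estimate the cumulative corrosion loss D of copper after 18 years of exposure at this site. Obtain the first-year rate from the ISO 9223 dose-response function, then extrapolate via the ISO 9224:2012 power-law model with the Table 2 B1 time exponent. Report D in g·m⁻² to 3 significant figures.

copper: T>10 °C ⇒ hinge -0.080·(11.1−10) = -0.0880
  sulphur-dioxide contribution → 0.8448 μm/a
  chloride contribution → 1.111 μm/a
  total first-year rate 1.956 μm/a
Long-term exponent b (ISO 9224 Table 2, B1) = 0.667
  D(18) = 1.956 × 18^0.667 = 1.956 × 6.875 = 13.45 μm
  Mass loss = 13.45 μm × 8.96 g/cm³ = 120.5 g·m⁻²

D(18) = 120 g·m⁻²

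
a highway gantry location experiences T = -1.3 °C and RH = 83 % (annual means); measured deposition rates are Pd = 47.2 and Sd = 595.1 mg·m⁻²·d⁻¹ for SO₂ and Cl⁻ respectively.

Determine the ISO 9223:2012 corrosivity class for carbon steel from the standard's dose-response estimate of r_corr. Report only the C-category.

carbon steel: T≤10 °C ⇒ hinge +0.150·(-1.3−10) = -1.6950
  sulphur-dioxide contribution → 12.68 μm/a
  chloride contribution → 78.67 μm/a
  total first-year rate 91.35 μm/a
ISO 9223 Table 2 (carbon steel): 80 < 91.4 ≤ 200 μm/a ⇒ C5

C5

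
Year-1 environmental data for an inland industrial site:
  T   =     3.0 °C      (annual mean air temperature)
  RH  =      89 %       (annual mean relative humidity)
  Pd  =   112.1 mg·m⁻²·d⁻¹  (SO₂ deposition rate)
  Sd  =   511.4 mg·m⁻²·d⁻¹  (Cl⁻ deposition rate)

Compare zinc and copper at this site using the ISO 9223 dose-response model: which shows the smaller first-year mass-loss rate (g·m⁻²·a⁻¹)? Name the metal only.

zinc: temperature factor f = +0.038·(-7.0) = -0.2660
  Pd branch = 0.0129·Pd^0.44·e^(0.046·RH+f) = 4.73 μm/a
  Sd branch = 0.0175·Sd^0.57·e^(0.008·RH+0.085·T) = 1.611 μm/a
  r_corr = 4.73 + 1.611 = 6.341 μm/a
  mass loss = 6.341 μm/a × 7.14 g/cm³ = 45.27 g·m⁻²·a⁻¹
copper: T≤10 °C ⇒ hinge +0.126·(3.0−10) = -0.8820
  SO₂ term: 0.0053·112.1^0.26·exp(0.059·89-0.8820) = 1.428
  Cl⁻ term: 0.01025·511.4^0.27·exp(0.036·89+0.049·3.0) = 1.575
  r_corr = 1.428 + 1.575 = 3.003 μm/a
  mass loss = 3.003 μm/a × 8.96 g/cm³ = 26.91 g·m⁻²·a⁻¹
Ordering by g·m⁻²·a⁻¹: zinc (45.3) > copper (26.9)

copper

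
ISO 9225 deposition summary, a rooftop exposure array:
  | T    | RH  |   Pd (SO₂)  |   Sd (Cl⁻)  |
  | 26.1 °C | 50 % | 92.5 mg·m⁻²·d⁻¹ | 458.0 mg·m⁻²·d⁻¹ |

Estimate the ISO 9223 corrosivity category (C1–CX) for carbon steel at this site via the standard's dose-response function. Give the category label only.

carbon steel: temperature factor f = -0.054·(16.1) = -0.8694
  sulphur-dioxide contribution → 21.24 μm/a
  chloride contribution → 67.35 μm/a
  ⇒ r_corr(carbon steel) = 88.58 μm/a
Category bounds: 80…200 μm/a bracket r_corr ⇒ C5

C5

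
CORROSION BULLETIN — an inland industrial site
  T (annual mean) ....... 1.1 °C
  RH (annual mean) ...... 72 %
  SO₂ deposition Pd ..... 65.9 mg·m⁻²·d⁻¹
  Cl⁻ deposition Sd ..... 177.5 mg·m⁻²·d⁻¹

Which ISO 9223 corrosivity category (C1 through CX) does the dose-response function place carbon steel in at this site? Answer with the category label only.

C3

carbon steel: temperature factor f = +0.150·(-8.9) = -1.3350
  SO₂ term: 1.77·65.9^0.52·exp(0.02·72-1.3350) = 17.35
  Cl⁻ term: 0.102·177.5^0.62·exp(0.033·72+0.04·1.1) = 28.45
  sum: 17.35 + 28.45 → r_corr = 45.8 μm/a
45.8 μm/a falls in (25, 50] for carbon steel → category C3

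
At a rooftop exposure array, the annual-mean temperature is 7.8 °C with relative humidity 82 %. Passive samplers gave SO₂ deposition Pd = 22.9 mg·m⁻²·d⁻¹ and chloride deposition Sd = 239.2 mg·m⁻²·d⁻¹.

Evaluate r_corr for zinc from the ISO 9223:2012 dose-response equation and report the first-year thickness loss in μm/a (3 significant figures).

zinc: temperature factor f = +0.038·(-2.2) = -0.0836
  sulphur-dioxide contribution → 2.045 μm/a
  chloride contribution → 1.485 μm/a
  ⇒ r_corr(zinc) = 3.53 μm/a

r_corr = 3.53 μm/a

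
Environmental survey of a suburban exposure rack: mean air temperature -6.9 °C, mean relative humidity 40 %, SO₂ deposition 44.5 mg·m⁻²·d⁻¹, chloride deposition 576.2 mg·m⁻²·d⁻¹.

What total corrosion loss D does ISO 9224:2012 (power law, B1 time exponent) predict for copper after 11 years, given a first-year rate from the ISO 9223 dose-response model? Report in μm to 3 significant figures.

D(11) = 0.938 μm

copper: temperature factor f = +0.126·(-16.9) = -2.1294
  SO₂ term: 0.0053·44.5^0.26·exp(0.059·40-2.1294) = 0.01791
  Cl⁻ term: 0.01025·576.2^0.27·exp(0.036·40+0.049·-6.9) = 0.1716
  r_corr = 0.01791 + 0.1716 = 0.1895 μm/a
Long-term exponent b (ISO 9224 Table 2, B1) = 0.667
  D(11) = 0.1895 × 11^0.667 = 0.1895 × 4.95 = 0.9383 μm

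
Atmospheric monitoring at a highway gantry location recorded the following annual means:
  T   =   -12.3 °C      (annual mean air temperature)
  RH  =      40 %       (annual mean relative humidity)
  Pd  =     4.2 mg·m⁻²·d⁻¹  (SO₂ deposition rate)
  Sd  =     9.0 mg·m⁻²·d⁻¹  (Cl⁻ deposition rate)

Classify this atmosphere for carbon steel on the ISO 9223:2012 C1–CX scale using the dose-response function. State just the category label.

carbon steel: temperature factor f = +0.150·(-22.3) = -3.3450
  Pd branch = 1.77·Pd^0.52·e^(0.02·RH+f) = 0.2929 μm/a
  Cl⁻ term: 0.102·9.0^0.62·exp(0.033·40+0.04·-12.3) = 0.9116
  r_corr = 0.2929 + 0.9116 = 1.205 μm/a
1.2 μm/a falls in (0, 1.3] for carbon steel → category C1

C1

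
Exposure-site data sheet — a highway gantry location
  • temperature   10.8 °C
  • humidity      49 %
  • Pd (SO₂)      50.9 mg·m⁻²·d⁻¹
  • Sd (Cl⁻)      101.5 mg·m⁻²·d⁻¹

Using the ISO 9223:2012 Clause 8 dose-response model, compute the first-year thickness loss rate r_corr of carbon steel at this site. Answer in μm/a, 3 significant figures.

r_corr = 48.7 μm/a

carbon steel: T>10 °C ⇒ hinge -0.054·(10.8−10) = -0.0432
  SO₂ term: 1.77·50.9^0.52·exp(0.02·49-0.0432) = 34.86
  Cl⁻ term: 0.102·101.5^0.62·exp(0.033·49+0.04·10.8) = 13.88
  sum: 34.86 + 13.88 → r_corr = 48.74 μm/a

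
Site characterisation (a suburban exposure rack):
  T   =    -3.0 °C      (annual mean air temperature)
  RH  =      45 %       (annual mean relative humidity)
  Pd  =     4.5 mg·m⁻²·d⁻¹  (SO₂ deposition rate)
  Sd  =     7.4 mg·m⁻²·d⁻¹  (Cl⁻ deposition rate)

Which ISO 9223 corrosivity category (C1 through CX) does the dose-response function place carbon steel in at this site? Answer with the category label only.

C2

carbon steel: f(T) = +0.150·(T−10) [T≤10 °C] = -1.9500
  Pd branch = 1.77·Pd^0.52·e^(0.02·RH+f) = 1.354 μm/a
  Cl⁻ term: 0.102·7.4^0.62·exp(0.033·45+0.04·-3.0) = 1.381
  r_corr = 1.354 + 1.381 = 2.736 μm/a
Category bounds: 1.3…25 μm/a bracket r_corr ⇒ C2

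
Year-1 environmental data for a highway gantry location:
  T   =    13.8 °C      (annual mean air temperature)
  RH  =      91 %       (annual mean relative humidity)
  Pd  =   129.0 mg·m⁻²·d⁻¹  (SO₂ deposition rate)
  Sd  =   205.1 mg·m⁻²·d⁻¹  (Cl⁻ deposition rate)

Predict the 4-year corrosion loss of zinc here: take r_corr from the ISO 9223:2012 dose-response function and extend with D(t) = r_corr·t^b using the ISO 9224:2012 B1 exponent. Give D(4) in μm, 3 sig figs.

zinc: temperature factor f = -0.071·(3.8) = -0.2698
  SO₂ term: 0.0129·129.0^0.44·exp(0.046·91-0.2698) = 5.496
  Sd branch = 0.0175·Sd^0.57·e^(0.008·RH+0.085·T) = 2.435 μm/a
  r_corr = 5.496 + 2.435 = 7.931 μm/a
ISO 9224: D(t) = r_corr · t^b with b = 0.813 (zinc, B1)
  D(4) = 7.931 × 4^0.813 = 7.931 × 3.087 = 24.48 μm

D(4) = 24.5 μm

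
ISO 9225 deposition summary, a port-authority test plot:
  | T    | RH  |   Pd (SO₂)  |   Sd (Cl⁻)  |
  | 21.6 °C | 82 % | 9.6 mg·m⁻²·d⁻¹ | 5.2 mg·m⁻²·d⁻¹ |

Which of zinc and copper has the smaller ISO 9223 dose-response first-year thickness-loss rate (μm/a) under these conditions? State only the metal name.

zinc

zinc: T>10 °C ⇒ hinge -0.071·(21.6−10) = -0.8236
  SO₂ term: 0.0129·9.6^0.44·exp(0.046·82-0.8236) = 0.6657
  Cl⁻ term: 0.0175·5.2^0.57·exp(0.008·82+0.085·21.6) = 0.5413
  sum: 0.6657 + 0.5413 → r_corr = 1.207 μm/a
copper: f(T) = -0.080·(T−10) [T>10 °C] = -0.9280
  SO₂ term: 0.0053·9.6^0.26·exp(0.059·82-0.9280) = 0.4762
  Cl⁻ term: 0.01025·5.2^0.27·exp(0.036·82+0.049·21.6) = 0.8826
  sum: 0.4762 + 0.8826 → r_corr = 1.359 μm/a
Ordering by μm/a: copper (1.36) > zinc (1.21)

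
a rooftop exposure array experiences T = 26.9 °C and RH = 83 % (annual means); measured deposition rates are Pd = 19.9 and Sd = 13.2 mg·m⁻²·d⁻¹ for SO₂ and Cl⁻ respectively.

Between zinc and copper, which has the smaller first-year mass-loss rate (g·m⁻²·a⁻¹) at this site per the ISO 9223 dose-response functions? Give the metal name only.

zinc: f(T) = -0.071·(T−10) [T>10 °C] = -1.1999
  sulphur-dioxide contribution → 0.6593 μm/a
  chloride contribution → 1.456 μm/a
  ⇒ r_corr(zinc) = 2.115 μm/a
  mass loss = 2.115 μm/a × 7.14 g/cm³ = 15.1 g·m⁻²·a⁻¹
copper: f(T) = -0.080·(T−10) [T>10 °C] = -1.3520
  sulphur-dioxide contribution → 0.3995 μm/a
  chloride contribution → 1.525 μm/a
  ⇒ r_corr(copper) = 1.925 μm/a
  mass loss = 1.925 μm/a × 8.96 g/cm³ = 17.25 g·m⁻²·a⁻¹
Ordering by g·m⁻²·a⁻¹: copper (17.2) > zinc (15.1)

zinc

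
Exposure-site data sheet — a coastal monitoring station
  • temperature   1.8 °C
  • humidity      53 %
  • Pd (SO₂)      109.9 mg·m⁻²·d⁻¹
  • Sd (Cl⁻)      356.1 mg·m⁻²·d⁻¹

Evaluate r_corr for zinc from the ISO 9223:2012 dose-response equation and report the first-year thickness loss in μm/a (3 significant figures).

zinc: temperature factor f = +0.038·(-8.2) = -0.3116
  Pd branch = 0.0129·Pd^0.44·e^(0.046·RH+f) = 0.8553 μm/a
  Sd branch = 0.0175·Sd^0.57·e^(0.008·RH+0.085·T) = 0.8872 μm/a
  sum: 0.8553 + 0.8872 → r_corr = 1.742 μm/a

r_corr = 1.74 μm/a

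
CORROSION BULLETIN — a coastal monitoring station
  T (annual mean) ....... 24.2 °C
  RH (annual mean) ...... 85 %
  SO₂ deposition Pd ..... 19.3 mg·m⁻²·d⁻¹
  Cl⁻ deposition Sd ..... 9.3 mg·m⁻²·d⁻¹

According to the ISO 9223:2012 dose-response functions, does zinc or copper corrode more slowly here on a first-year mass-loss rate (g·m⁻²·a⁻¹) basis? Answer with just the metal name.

zinc: T>10 °C ⇒ hinge -0.071·(24.2−10) = -1.0082
  SO₂ term: 0.0129·19.3^0.44·exp(0.046·85-1.0082) = 0.8639
  Cl⁻ term: 0.0175·9.3^0.57·exp(0.008·85+0.085·24.2) = 0.9632
  r_corr = 0.8639 + 0.9632 = 1.827 μm/a
  mass loss = 1.827 μm/a × 7.14 g/cm³ = 13.05 g·m⁻²·a⁻¹
copper: f(T) = -0.080·(T−10) [T>10 °C] = -1.1360
  SO₂ term: 0.0053·19.3^0.26·exp(0.059·85-1.1360) = 0.5535
  Cl⁻ term: 0.01025·9.3^0.27·exp(0.036·85+0.049·24.2) = 1.307
  r_corr = 0.5535 + 1.307 = 1.86 μm/a
  mass loss = 1.86 μm/a × 8.96 g/cm³ = 16.67 g·m⁻²·a⁻¹
Ordering by g·m⁻²·a⁻¹: copper (16.7) > zinc (13)

zinc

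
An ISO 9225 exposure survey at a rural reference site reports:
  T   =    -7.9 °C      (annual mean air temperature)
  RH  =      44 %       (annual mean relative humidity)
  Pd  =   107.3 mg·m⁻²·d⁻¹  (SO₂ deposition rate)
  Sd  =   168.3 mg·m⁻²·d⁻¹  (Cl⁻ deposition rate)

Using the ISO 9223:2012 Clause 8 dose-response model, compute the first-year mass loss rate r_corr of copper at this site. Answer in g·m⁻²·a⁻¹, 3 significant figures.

copper: f(T) = +0.126·(T−10) [T≤10 °C] = -2.2554
  SO₂ term: 0.0053·107.3^0.26·exp(0.059·44-2.2554) = 0.02513
  Cl⁻ term: 0.01025·168.3^0.27·exp(0.036·44+0.049·-7.9) = 0.1354
  r_corr = 0.02513 + 0.1354 = 0.1605 μm/a
Convert to mass loss: 0.1605 μm/a × 8.96 g/cm³ = 1.438 g·m⁻²·a⁻¹

r_corr = 1.44 g·m⁻²·a⁻¹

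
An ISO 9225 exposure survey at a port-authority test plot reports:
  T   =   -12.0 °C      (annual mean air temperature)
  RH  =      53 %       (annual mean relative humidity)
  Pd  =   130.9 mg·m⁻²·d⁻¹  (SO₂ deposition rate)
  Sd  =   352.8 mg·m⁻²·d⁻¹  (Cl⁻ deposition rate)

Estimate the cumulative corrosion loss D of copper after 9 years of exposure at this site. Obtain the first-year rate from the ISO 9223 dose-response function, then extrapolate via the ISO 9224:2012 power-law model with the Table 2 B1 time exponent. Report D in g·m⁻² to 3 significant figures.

D(9) = 8.30 g·m⁻²

copper: T≤10 °C ⇒ hinge +0.126·(-12.0−10) = -2.7720
  Pd branch = 0.0053·Pd^0.26·e^(0.059·RH+f) = 0.02684 μm/a
  Sd branch = 0.01025·Sd^0.27·e^(0.036·RH+0.049·T) = 0.187 μm/a
  r_corr = 0.02684 + 0.187 = 0.2138 μm/a
ISO 9224: D(t) = r_corr · t^b with b = 0.667 (copper, B1)
  D(9) = 0.2138 × 9^0.667 = 0.2138 × 4.33 = 0.9259 μm
  Mass loss = 0.9259 μm × 8.96 g/cm³ = 8.296 g·m⁻²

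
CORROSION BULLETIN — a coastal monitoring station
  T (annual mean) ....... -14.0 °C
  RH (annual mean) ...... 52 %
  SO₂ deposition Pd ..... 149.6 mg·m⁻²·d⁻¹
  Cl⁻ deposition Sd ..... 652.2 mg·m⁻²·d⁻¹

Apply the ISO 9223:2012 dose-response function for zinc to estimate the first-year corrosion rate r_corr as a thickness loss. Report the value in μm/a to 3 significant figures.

r_corr = 0.838 μm/a

zinc: f(T) = +0.038·(T−10) [T≤10 °C] = -0.9120
  SO₂ term: 0.0129·149.6^0.44·exp(0.046·52-0.9120) = 0.5132
  Sd branch = 0.0175·Sd^0.57·e^(0.008·RH+0.085·T) = 0.3244 μm/a
  sum: 0.5132 + 0.3244 → r_corr = 0.8376 μm/a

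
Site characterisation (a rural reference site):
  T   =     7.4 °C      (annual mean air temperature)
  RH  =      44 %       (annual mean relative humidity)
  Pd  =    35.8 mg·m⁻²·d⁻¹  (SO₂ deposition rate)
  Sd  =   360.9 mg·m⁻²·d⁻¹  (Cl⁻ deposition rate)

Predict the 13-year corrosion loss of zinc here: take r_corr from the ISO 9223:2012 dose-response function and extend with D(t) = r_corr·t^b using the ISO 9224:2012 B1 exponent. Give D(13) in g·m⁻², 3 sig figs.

D(13) = 101 g·m⁻²

zinc: T≤10 °C ⇒ hinge +0.038·(7.4−10) = -0.0988
  SO₂ term: 0.0129·35.8^0.44·exp(0.046·44-0.0988) = 0.427
  Sd branch = 0.0175·Sd^0.57·e^(0.008·RH+0.085·T) = 1.339 μm/a
  sum: 0.427 + 1.339 → r_corr = 1.766 μm/a
ISO 9224: D(t) = r_corr · t^b with b = 0.813 (zinc, B1)
  D(13) = 1.766 × 13^0.813 = 1.766 × 8.047 = 14.21 μm
  Mass loss = 14.21 μm × 7.14 g/cm³ = 101.5 g·m⁻²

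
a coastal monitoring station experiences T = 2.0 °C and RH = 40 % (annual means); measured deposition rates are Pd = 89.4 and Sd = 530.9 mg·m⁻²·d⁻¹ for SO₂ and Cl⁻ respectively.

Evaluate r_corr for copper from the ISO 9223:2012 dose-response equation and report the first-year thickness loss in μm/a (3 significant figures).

copper: f(T) = +0.126·(T−10) [T≤10 °C] = -1.0080
  Pd branch = 0.0053·Pd^0.26·e^(0.059·RH+f) = 0.06589 μm/a
  Cl⁻ term: 0.01025·530.9^0.27·exp(0.036·40+0.049·2.0) = 0.2597
  sum: 0.06589 + 0.2597 → r_corr = 0.3256 μm/a

r_corr = 0.326 μm/a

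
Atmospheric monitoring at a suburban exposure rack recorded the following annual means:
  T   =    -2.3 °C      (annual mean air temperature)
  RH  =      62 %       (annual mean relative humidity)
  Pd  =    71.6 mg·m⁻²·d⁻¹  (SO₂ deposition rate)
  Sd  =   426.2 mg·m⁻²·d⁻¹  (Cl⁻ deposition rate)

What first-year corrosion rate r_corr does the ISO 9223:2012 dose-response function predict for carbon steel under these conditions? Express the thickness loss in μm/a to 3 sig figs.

r_corr = 39.6 μm/a

carbon steel: f(T) = +0.150·(T−10) [T≤10 °C] = -1.8450
  sulphur-dioxide contribution → 8.908 μm/a
  chloride contribution → 30.73 μm/a
  ⇒ r_corr(carbon steel) = 39.64 μm/a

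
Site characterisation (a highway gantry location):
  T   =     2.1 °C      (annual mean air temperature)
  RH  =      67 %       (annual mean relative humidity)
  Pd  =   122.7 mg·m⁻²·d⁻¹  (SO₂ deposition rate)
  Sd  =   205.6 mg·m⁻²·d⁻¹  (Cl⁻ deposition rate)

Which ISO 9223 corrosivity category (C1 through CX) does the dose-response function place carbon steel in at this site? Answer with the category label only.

C4

carbon steel: temperature factor f = +0.150·(-7.9) = -1.1850
  sulphur-dioxide contribution → 25.21 μm/a
  chloride contribution → 27.5 μm/a
  ⇒ r_corr(carbon steel) = 52.71 μm/a
ISO 9223 Table 2 (carbon steel): 50 < 52.7 ≤ 80 μm/a ⇒ C4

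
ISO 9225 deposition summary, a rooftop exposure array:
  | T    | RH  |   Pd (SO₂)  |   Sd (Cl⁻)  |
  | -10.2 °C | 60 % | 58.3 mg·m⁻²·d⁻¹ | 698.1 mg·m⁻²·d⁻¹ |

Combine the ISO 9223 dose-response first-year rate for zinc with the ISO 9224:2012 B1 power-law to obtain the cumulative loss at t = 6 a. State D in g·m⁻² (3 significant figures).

zinc: T≤10 °C ⇒ hinge +0.038·(-10.2−10) = -0.7676
  Pd branch = 0.0129·Pd^0.44·e^(0.046·RH+f) = 0.5659 μm/a
  Cl⁻ term: 0.0175·698.1^0.57·exp(0.008·60+0.085·-10.2) = 0.4966
  r_corr = 0.5659 + 0.4966 = 1.063 μm/a
ISO 9224: D(t) = r_corr · t^b with b = 0.813 (zinc, B1)
  D(6) = 1.063 × 6^0.813 = 1.063 × 4.292 = 4.56 μm
  Mass loss = 4.56 μm × 7.14 g/cm³ = 32.56 g·m⁻²

D(6) = 32.6 g·m⁻²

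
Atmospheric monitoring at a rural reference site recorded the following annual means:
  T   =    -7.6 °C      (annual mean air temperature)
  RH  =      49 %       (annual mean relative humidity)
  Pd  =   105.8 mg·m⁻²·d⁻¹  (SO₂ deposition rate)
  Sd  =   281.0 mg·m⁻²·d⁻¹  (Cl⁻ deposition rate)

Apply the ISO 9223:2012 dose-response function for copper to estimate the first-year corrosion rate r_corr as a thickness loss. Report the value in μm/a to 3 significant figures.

r_corr = 0.224 μm/a

copper: f(T) = +0.126·(T−10) [T≤10 °C] = -2.2176
  sulphur-dioxide contribution → 0.03492 μm/a
  chloride contribution → 0.1889 μm/a
  total first-year rate 0.2238 μm/a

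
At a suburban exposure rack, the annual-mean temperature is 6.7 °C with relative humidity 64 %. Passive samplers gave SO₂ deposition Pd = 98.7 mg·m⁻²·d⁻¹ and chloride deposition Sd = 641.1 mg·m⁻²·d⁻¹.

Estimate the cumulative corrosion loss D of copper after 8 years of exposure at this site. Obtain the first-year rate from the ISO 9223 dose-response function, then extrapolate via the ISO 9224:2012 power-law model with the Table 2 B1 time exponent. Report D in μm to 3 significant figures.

copper: T≤10 °C ⇒ hinge +0.126·(6.7−10) = -0.4158
  Pd branch = 0.0053·Pd^0.26·e^(0.059·RH+f) = 0.5036 μm/a
  Sd branch = 0.01025·Sd^0.27·e^(0.036·RH+0.049·T) = 0.8162 μm/a
  r_corr = 0.5036 + 0.8162 = 1.32 μm/a
ISO 9224: D(t) = r_corr · t^b with b = 0.667 (copper, B1)
  D(8) = 1.32 × 8^0.667 = 1.32 × 4.003 = 5.283 μm

D(8) = 5.28 μm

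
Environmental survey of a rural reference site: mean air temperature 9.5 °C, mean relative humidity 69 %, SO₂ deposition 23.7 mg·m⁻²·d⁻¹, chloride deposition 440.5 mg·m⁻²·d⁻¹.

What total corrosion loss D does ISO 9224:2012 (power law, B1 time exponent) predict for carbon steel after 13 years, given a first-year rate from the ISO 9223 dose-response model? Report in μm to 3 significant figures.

carbon steel: T≤10 °C ⇒ hinge +0.150·(9.5−10) = -0.0750
  sulphur-dioxide contribution → 33.85 μm/a
  chloride contribution → 63.35 μm/a
  ⇒ r_corr(carbon steel) = 97.21 μm/a
Long-term exponent b (ISO 9224 Table 2, B1) = 0.523
  D(13) = 97.21 × 13^0.523 = 97.21 × 3.825 = 371.8 μm

D(13) = 372 μm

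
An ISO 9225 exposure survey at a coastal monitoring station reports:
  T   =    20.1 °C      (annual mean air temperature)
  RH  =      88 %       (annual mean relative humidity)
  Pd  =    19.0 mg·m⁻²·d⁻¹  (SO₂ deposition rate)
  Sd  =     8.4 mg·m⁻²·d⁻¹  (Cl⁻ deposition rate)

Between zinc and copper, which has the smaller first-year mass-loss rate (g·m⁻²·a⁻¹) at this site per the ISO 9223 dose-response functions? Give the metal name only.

zinc: temperature factor f = -0.071·(10.1) = -0.7171
  SO₂ term: 0.0129·19.0^0.44·exp(0.046·88-0.7171) = 1.318
  Sd branch = 0.0175·Sd^0.57·e^(0.008·RH+0.085·T) = 0.6571 μm/a
  sum: 1.318 + 0.6571 → r_corr = 1.975 μm/a
  mass loss = 1.975 μm/a × 7.14 g/cm³ = 14.1 g·m⁻²·a⁻¹
copper: f(T) = -0.080·(T−10) [T>10 °C] = -0.8080
  SO₂ term: 0.0053·19.0^0.26·exp(0.059·88-0.8080) = 0.9135
  Sd branch = 0.01025·Sd^0.27·e^(0.036·RH+0.049·T) = 1.158 μm/a
  r_corr = 0.9135 + 1.158 = 2.072 μm/a
  mass loss = 2.072 μm/a × 8.96 g/cm³ = 18.56 g·m⁻²·a⁻¹
Ordering by g·m⁻²·a⁻¹: copper (18.6) > zinc (14.1)

zinc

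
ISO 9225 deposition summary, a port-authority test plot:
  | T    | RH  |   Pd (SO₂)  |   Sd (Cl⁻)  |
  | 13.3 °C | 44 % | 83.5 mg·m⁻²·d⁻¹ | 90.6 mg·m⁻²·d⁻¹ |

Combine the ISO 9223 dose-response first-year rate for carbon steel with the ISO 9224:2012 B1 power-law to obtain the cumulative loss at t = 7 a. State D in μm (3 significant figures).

D(7) = 132 μm

carbon steel: T>10 °C ⇒ hinge -0.054·(13.3−10) = -0.1782
  SO₂ term: 1.77·83.5^0.52·exp(0.02·44-0.1782) = 35.65
  Cl⁻ term: 0.102·90.6^0.62·exp(0.033·44+0.04·13.3) = 12.12
  sum: 35.65 + 12.12 → r_corr = 47.77 μm/a
Long-term exponent b (ISO 9224 Table 2, B1) = 0.523
  D(7) = 47.77 × 7^0.523 = 47.77 × 2.767 = 132.2 μm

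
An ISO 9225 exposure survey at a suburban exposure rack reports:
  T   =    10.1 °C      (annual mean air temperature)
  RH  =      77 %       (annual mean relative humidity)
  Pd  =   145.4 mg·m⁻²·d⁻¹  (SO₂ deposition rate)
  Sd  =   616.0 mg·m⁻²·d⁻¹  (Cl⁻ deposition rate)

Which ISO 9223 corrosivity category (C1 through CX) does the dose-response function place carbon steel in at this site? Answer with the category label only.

carbon steel: f(T) = -0.054·(T−10) [T>10 °C] = -0.0054
  SO₂ term: 1.77·145.4^0.52·exp(0.02·77-0.0054) = 109.4
  Sd branch = 0.102·Sd^0.62·e^(0.033·RH+0.04·T) = 104 μm/a
  r_corr = 109.4 + 104 = 213.4 μm/a
213 μm/a falls in (200, 700] for carbon steel → category CX

CX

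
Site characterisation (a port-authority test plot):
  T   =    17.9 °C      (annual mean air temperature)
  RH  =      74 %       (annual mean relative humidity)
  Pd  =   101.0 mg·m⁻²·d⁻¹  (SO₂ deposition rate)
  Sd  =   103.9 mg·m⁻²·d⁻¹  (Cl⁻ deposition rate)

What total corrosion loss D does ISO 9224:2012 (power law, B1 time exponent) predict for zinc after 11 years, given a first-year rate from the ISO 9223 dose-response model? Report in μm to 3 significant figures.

D(11) = 26.2 μm

zinc: temperature factor f = -0.071·(7.9) = -0.5609
  sulphur-dioxide contribution → 1.687 μm/a
  chloride contribution → 2.044 μm/a
  ⇒ r_corr(zinc) = 3.731 μm/a
Power-law: D(11) = r_corr · 11^0.813
  D(11) = 3.731 × 11^0.813 = 3.731 × 7.025 = 26.21 μm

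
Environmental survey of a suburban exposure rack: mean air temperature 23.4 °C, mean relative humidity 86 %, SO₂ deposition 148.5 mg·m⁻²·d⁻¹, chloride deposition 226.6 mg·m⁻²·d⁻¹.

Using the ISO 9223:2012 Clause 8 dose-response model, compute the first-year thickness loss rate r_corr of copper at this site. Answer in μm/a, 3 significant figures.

copper: f(T) = -0.080·(T−10) [T>10 °C] = -1.0720
  Pd branch = 0.0053·Pd^0.26·e^(0.059·RH+f) = 1.064 μm/a
  Sd branch = 0.01025·Sd^0.27·e^(0.036·RH+0.049·T) = 3.084 μm/a
  r_corr = 1.064 + 3.084 = 4.149 μm/a

r_corr = 4.15 μm/a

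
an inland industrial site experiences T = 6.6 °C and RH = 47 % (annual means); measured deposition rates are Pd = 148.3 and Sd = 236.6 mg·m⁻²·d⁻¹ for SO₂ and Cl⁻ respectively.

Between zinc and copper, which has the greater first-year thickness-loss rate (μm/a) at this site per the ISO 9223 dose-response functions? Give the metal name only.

zinc: temperature factor f = +0.038·(-3.4) = -0.1292
  SO₂ term: 0.0129·148.3^0.44·exp(0.046·47-0.1292) = 0.8886
  Cl⁻ term: 0.0175·236.6^0.57·exp(0.008·47+0.085·6.6) = 1.007
  sum: 0.8886 + 1.007 → r_corr = 1.896 μm/a
copper: T≤10 °C ⇒ hinge +0.126·(6.6−10) = -0.4284
  Pd branch = 0.0053·Pd^0.26·e^(0.059·RH+f) = 0.2028 μm/a
  Sd branch = 0.01025·Sd^0.27·e^(0.036·RH+0.049·T) = 0.3365 μm/a
  sum: 0.2028 + 0.3365 → r_corr = 0.5393 μm/a
Ordering by μm/a: zinc (1.9) > copper (0.539)

zinc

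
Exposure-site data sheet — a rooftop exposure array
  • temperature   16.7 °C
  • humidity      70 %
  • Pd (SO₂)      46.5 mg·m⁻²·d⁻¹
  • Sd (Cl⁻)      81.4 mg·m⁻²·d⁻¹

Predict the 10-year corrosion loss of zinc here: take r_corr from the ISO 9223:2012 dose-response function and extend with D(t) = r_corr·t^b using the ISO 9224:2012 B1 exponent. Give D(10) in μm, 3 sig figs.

zinc: temperature factor f = -0.071·(6.7) = -0.4757
  sulphur-dioxide contribution → 1.087 μm/a
  chloride contribution → 1.555 μm/a
  ⇒ r_corr(zinc) = 2.642 μm/a
ISO 9224: D(t) = r_corr · t^b with b = 0.813 (zinc, B1)
  D(10) = 2.642 × 10^0.813 = 2.642 × 6.501 = 17.18 μm

D(10) = 17.2 μm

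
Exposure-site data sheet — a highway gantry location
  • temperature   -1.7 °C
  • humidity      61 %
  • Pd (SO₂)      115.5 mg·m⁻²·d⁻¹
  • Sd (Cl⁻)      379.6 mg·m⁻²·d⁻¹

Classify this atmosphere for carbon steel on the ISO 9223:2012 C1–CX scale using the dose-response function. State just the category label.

C3

carbon steel: f(T) = +0.150·(T−10) [T≤10 °C] = -1.7550
  Pd branch = 1.77·Pd^0.52·e^(0.02·RH+f) = 12.25 μm/a
  Cl⁻ term: 0.102·379.6^0.62·exp(0.033·61+0.04·-1.7) = 28.35
  sum: 12.25 + 28.35 → r_corr = 40.6 μm/a
ISO 9223 Table 2 (carbon steel): 25 < 40.6 ≤ 50 μm/a ⇒ C3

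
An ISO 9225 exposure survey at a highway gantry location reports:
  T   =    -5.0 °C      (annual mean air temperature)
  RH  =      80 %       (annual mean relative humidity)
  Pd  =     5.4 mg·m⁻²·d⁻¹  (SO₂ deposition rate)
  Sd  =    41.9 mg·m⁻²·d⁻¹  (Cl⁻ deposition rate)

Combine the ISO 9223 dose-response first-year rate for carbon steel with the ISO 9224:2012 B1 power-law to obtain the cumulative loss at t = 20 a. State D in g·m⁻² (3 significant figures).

D(20) = 530 g·m⁻²

carbon steel: temperature factor f = +0.150·(-15.0) = -2.2500
  sulphur-dioxide contribution → 2.221 μm/a
  chloride contribution → 11.86 μm/a
  ⇒ r_corr(carbon steel) = 14.08 μm/a
Long-term exponent b (ISO 9224 Table 2, B1) = 0.523
  D(20) = 14.08 × 20^0.523 = 14.08 × 4.791 = 67.46 μm
  Mass loss = 67.46 μm × 7.85 g/cm³ = 529.6 g·m⁻²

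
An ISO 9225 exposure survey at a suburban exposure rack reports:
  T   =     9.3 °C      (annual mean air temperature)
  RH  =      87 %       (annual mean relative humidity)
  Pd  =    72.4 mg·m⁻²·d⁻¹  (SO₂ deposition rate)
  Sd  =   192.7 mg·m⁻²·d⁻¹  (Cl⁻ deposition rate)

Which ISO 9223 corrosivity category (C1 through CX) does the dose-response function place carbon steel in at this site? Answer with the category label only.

C5

carbon steel: temperature factor f = +0.150·(-0.7) = -0.1050
  sulphur-dioxide contribution → 84.16 μm/a
  chloride contribution → 68.18 μm/a
  ⇒ r_corr(carbon steel) = 152.3 μm/a
ISO 9223 Table 2 (carbon steel): 80 < 152 ≤ 200 μm/a ⇒ C5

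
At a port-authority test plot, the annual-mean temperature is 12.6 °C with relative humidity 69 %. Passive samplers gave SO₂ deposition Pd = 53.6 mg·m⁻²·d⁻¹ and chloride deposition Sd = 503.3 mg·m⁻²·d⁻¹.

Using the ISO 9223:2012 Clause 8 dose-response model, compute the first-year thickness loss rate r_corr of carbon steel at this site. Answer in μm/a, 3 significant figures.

r_corr = 126 μm/a

carbon steel: f(T) = -0.054·(T−10) [T>10 °C] = -0.1404
  SO₂ term: 1.77·53.6^0.52·exp(0.02·69-0.1404) = 48.47
  Cl⁻ term: 0.102·503.3^0.62·exp(0.033·69+0.04·12.6) = 77.89
  sum: 48.47 + 77.89 → r_corr = 126.4 μm/a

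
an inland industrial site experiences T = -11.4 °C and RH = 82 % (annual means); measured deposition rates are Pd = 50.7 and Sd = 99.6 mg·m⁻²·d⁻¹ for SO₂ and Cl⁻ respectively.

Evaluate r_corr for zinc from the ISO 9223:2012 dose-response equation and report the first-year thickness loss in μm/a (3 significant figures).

zinc: temperature factor f = +0.038·(-21.4) = -0.8132
  Pd branch = 0.0129·Pd^0.44·e^(0.046·RH+f) = 1.399 μm/a
  Sd branch = 0.0175·Sd^0.57·e^(0.008·RH+0.085·T) = 0.1762 μm/a
  r_corr = 1.399 + 0.1762 = 1.575 μm/a

r_corr = 1.58 μm/a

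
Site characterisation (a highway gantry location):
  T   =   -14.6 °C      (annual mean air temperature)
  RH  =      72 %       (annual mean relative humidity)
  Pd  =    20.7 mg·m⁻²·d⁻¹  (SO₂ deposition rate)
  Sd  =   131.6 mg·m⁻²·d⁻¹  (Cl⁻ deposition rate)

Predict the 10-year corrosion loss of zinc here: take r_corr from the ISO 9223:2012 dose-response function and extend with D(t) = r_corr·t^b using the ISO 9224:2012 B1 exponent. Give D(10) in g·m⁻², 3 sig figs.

D(10) = 31.2 g·m⁻²

zinc: f(T) = +0.038·(T−10) [T≤10 °C] = -0.9348
  Pd branch = 0.0129·Pd^0.44·e^(0.046·RH+f) = 0.5273 μm/a
  Cl⁻ term: 0.0175·131.6^0.57·exp(0.008·72+0.085·-14.6) = 0.1453
  r_corr = 0.5273 + 0.1453 = 0.6725 μm/a
ISO 9224: D(t) = r_corr · t^b with b = 0.813 (zinc, B1)
  D(10) = 0.6725 × 10^0.813 = 0.6725 × 6.501 = 4.372 μm
  Mass loss = 4.372 μm × 7.14 g/cm³ = 31.22 g·m⁻²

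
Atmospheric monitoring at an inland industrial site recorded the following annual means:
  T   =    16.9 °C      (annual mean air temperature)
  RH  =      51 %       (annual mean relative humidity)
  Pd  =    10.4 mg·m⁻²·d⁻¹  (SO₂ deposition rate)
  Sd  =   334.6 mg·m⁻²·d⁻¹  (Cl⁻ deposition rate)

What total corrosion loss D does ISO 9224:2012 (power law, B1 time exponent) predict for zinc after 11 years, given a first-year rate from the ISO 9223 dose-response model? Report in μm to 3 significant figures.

zinc: T>10 °C ⇒ hinge -0.071·(16.9−10) = -0.4899
  SO₂ term: 0.0129·10.4^0.44·exp(0.046·51-0.4899) = 0.2313
  Cl⁻ term: 0.0175·334.6^0.57·exp(0.008·51+0.085·16.9) = 3.041
  sum: 0.2313 + 3.041 → r_corr = 3.273 μm/a
Long-term exponent b (ISO 9224 Table 2, B1) = 0.813
  D(11) = 3.273 × 11^0.813 = 3.273 × 7.025 = 22.99 μm

D(11) = 23.0 μm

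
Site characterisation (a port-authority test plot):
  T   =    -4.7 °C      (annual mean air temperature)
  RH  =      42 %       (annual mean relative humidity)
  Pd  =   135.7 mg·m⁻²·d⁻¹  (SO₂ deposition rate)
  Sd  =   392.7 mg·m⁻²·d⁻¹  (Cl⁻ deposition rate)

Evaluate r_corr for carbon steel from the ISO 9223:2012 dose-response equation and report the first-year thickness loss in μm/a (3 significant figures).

carbon steel: T≤10 °C ⇒ hinge +0.150·(-4.7−10) = -2.2050
  SO₂ term: 1.77·135.7^0.52·exp(0.02·42-2.2050) = 5.809
  Sd branch = 0.102·Sd^0.62·e^(0.033·RH+0.04·T) = 13.72 μm/a
  sum: 5.809 + 13.72 → r_corr = 19.52 μm/a

r_corr = 19.5 μm/a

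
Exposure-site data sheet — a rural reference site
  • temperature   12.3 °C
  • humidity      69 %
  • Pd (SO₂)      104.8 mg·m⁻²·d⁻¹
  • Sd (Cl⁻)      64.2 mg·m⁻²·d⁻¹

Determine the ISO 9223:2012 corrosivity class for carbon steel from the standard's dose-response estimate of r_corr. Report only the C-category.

C5

carbon steel: temperature factor f = -0.054·(2.3) = -0.1242
  SO₂ term: 1.77·104.8^0.52·exp(0.02·69-0.1242) = 69.81
  Cl⁻ term: 0.102·64.2^0.62·exp(0.033·69+0.04·12.3) = 21.47
  sum: 69.81 + 21.47 → r_corr = 91.28 μm/a
Category bounds: 80…200 μm/a bracket r_corr ⇒ C5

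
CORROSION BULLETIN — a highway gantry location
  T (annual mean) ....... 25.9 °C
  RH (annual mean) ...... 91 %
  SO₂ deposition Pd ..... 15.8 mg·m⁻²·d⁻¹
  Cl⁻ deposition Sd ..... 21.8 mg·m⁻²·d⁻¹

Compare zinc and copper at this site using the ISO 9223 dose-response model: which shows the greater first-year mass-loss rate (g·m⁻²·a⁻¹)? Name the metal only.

copper

zinc: f(T) = -0.071·(T−10) [T>10 °C] = -1.1289
  Pd branch = 0.0129·Pd^0.44·e^(0.046·RH+f) = 0.924 μm/a
  Cl⁻ term: 0.0175·21.8^0.57·exp(0.008·91+0.085·25.9) = 1.898
  r_corr = 0.924 + 1.898 = 2.822 μm/a
  mass loss = 2.822 μm/a × 7.14 g/cm³ = 20.15 g·m⁻²·a⁻¹
copper: T>10 °C ⇒ hinge -0.080·(25.9−10) = -1.2720
  SO₂ term: 0.0053·15.8^0.26·exp(0.059·91-1.2720) = 0.6535
  Cl⁻ term: 0.01025·21.8^0.27·exp(0.036·91+0.049·25.9) = 2.218
  sum: 0.6535 + 2.218 → r_corr = 2.872 μm/a
  mass loss = 2.872 μm/a × 8.96 g/cm³ = 25.73 g·m⁻²·a⁻¹
Ordering by g·m⁻²·a⁻¹: copper (25.7) > zinc (20.1)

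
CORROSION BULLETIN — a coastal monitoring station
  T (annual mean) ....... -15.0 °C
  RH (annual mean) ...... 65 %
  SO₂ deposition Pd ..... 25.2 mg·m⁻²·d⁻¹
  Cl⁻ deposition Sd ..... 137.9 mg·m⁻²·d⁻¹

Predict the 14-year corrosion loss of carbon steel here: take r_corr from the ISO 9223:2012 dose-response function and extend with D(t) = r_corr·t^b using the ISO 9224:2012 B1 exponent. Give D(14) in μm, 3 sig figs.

carbon steel: T≤10 °C ⇒ hinge +0.150·(-15.0−10) = -3.7500
  sulphur-dioxide contribution → 0.8179 μm/a
  chloride contribution → 10.14 μm/a
  total first-year rate 10.96 μm/a
Long-term exponent b (ISO 9224 Table 2, B1) = 0.523
  D(14) = 10.96 × 14^0.523 = 10.96 × 3.976 = 43.57 μm

D(14) = 43.6 μm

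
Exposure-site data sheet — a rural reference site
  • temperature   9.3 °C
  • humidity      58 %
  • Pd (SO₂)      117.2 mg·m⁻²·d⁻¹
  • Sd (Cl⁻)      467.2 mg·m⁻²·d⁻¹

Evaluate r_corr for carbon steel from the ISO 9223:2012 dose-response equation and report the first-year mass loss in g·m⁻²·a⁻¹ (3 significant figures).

carbon steel: f(T) = +0.150·(T−10) [T≤10 °C] = -0.1050
  Pd branch = 1.77·Pd^0.52·e^(0.02·RH+f) = 60.53 μm/a
  Cl⁻ term: 0.102·467.2^0.62·exp(0.033·58+0.04·9.3) = 45.34
  r_corr = 60.53 + 45.34 = 105.9 μm/a
Convert to mass loss: 105.9 μm/a × 7.85 g/cm³ = 831.1 g·m⁻²·a⁻¹

r_corr = 831 g·m⁻²·a⁻¹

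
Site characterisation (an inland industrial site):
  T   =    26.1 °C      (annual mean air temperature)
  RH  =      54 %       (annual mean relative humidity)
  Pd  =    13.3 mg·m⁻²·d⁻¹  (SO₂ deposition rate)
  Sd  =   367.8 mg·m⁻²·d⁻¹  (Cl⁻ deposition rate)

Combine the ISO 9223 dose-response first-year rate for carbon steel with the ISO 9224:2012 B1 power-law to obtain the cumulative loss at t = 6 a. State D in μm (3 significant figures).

carbon steel: T>10 °C ⇒ hinge -0.054·(26.1−10) = -0.8694
  sulphur-dioxide contribution → 8.391 μm/a
  chloride contribution → 67.08 μm/a
  total first-year rate 75.47 μm/a
ISO 9224: D(t) = r_corr · t^b with b = 0.523 (carbon steel, B1)
  D(6) = 75.47 × 6^0.523 = 75.47 × 2.553 = 192.6 μm

D(6) = 193 μm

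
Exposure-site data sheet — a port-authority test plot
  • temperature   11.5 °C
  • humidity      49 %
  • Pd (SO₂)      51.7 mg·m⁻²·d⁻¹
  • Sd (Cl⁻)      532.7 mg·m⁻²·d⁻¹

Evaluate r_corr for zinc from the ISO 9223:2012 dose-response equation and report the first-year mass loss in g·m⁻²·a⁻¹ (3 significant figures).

zinc: f(T) = -0.071·(T−10) [T>10 °C] = -0.1065
  Pd branch = 0.0129·Pd^0.44·e^(0.046·RH+f) = 0.6269 μm/a
  Sd branch = 0.0175·Sd^0.57·e^(0.008·RH+0.085·T) = 2.465 μm/a
  sum: 0.6269 + 2.465 → r_corr = 3.092 μm/a
Convert to mass loss: 3.092 μm/a × 7.14 g/cm³ = 22.08 g·m⁻²·a⁻¹

r_corr = 22.1 g·m⁻²·a⁻¹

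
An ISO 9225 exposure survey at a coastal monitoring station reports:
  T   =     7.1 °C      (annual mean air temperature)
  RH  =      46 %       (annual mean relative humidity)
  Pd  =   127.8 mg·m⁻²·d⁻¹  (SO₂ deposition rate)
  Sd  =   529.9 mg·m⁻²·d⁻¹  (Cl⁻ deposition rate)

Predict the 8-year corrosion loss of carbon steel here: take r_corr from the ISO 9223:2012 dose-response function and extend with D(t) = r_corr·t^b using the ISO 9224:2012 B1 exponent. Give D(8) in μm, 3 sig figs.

D(8) = 196 μm

carbon steel: f(T) = +0.150·(T−10) [T≤10 °C] = -0.4350
  SO₂ term: 1.77·127.8^0.52·exp(0.02·46-0.4350) = 35.81
  Cl⁻ term: 0.102·529.9^0.62·exp(0.033·46+0.04·7.1) = 30.21
  sum: 35.81 + 30.21 → r_corr = 66.02 μm/a
Long-term exponent b (ISO 9224 Table 2, B1) = 0.523
  D(8) = 66.02 × 8^0.523 = 66.02 × 2.967 = 195.9 μm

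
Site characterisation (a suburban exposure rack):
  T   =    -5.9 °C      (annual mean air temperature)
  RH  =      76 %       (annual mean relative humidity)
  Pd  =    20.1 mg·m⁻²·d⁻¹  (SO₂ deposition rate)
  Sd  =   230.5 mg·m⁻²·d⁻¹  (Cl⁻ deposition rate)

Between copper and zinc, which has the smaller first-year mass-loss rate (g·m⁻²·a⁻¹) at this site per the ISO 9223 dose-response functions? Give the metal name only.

copper: temperature factor f = +0.126·(-15.9) = -2.0034
  sulphur-dioxide contribution → 0.1382 μm/a
  chloride contribution → 0.5144 μm/a
  total first-year rate 0.6526 μm/a
  mass loss = 0.6526 μm/a × 8.96 g/cm³ = 5.847 g·m⁻²·a⁻¹
zinc: f(T) = +0.038·(T−10) [T≤10 °C] = -0.6042
  sulphur-dioxide contribution → 0.8707 μm/a
  chloride contribution → 0.4325 μm/a
  ⇒ r_corr(zinc) = 1.303 μm/a
  mass loss = 1.303 μm/a × 7.14 g/cm³ = 9.305 g·m⁻²·a⁻¹
Ordering by g·m⁻²·a⁻¹: zinc (9.31) > copper (5.85)

copper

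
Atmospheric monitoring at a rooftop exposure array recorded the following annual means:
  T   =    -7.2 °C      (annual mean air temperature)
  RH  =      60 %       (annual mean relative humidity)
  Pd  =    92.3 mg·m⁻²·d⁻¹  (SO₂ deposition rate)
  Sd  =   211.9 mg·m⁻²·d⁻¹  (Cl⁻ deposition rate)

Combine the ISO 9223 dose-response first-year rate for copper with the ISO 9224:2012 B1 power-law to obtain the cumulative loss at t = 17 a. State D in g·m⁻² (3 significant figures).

D(17) = 19.7 g·m⁻²

copper: temperature factor f = +0.126·(-17.2) = -2.1672
  sulphur-dioxide contribution → 0.06783 μm/a
  chloride contribution → 0.2652 μm/a
  ⇒ r_corr(copper) = 0.3331 μm/a
Long-term exponent b (ISO 9224 Table 2, B1) = 0.667
  D(17) = 0.3331 × 17^0.667 = 0.3331 × 6.618 = 2.204 μm
  Mass loss = 2.204 μm × 8.96 g/cm³ = 19.75 g·m⁻²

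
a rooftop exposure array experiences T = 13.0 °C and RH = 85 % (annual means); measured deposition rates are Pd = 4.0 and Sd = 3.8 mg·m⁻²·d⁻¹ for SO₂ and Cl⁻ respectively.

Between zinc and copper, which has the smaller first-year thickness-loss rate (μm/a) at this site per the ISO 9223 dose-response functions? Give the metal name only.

zinc: f(T) = -0.071·(T−10) [T>10 °C] = -0.2130
  sulphur-dioxide contribution → 0.9574 μm/a
  chloride contribution → 0.2232 μm/a
  total first-year rate 1.181 μm/a
copper: f(T) = -0.080·(T−10) [T>10 °C] = -0.2400
  sulphur-dioxide contribution → 0.9007 μm/a
  chloride contribution → 0.5927 μm/a
  ⇒ r_corr(copper) = 1.493 μm/a
Ordering by μm/a: copper (1.49) > zinc (1.18)

zinc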